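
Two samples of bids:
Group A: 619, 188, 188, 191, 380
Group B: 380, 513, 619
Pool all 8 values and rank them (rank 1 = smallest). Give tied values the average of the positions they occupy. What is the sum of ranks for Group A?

Sorted (ascending): 188, 188, 191, 380, 380, 513, 619, 619
The 2 values of 188 occupy positions 1–2 → average rank (1+2)/2 = 1.5.
The 2 values of 380 occupy positions 4–5 → average rank (4+5)/2 = 4.5.
The 2 values of 619 occupy positions 7–8 → average rank (7+8)/2 = 7.5.
Group A values → pooled ranks: 619→7.5, 188→1.5, 188→1.5, 191→3, 380→4.5
Rank sum = 7.5 + 1.5 + 1.5 + 3 + 4.5 = 18

18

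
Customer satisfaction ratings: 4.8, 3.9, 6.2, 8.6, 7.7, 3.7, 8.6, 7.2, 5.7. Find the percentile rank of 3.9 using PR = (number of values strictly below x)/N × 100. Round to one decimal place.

N = 9.
Strictly below 3.9: 1. Equal to 3.9: 1.
PR = 1/9 × 100 = 11.1

11.1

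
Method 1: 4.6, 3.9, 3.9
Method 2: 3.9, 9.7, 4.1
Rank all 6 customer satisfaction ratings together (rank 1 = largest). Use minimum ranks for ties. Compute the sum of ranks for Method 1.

10

Sorted (descending): 9.7, 4.6, 4.1, 3.9, 3.9, 3.9
The 3 values of 3.9 occupy positions 4–6 → each gets rank 4.
Method 1 values → pooled ranks: 4.6→2, 3.9→4, 3.9→4
Rank sum = 2 + 4 + 4 = 10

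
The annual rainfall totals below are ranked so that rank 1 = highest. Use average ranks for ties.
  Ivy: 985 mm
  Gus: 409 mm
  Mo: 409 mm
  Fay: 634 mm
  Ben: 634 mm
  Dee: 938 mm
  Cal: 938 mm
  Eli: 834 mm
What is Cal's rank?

2.5

Sorted (descending): 985, 938, 938, 834, 634, 634, 409, 409
The 2 values of 938 occupy positions 2–3 → average rank (2+3)/2 = 2.5.
The 2 values of 634 occupy positions 5–6 → average rank (5+6)/2 = 5.5.
The 2 values of 409 occupy positions 7–8 → average rank (7+8)/2 = 7.5.
Cal has value 938 mm → rank 2.5.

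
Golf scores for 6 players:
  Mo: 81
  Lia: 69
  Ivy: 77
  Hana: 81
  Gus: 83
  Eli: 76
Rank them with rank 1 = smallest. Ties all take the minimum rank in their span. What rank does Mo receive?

4

Sorted (ascending): 69, 76, 77, 81, 81, 83
The 2 values of 81 occupy positions 4–5 → each gets rank 4.
Mo has value 81 → rank 4.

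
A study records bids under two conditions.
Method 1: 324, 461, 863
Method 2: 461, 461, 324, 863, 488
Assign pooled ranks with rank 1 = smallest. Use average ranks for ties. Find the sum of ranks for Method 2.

Sorted (ascending): 324, 324, 461, 461, 461, 488, 863, 863
The 2 values of 324 occupy positions 1–2 → average rank (1+2)/2 = 1.5.
The 3 values of 461 occupy positions 3–5 → average rank 4.
The 2 values of 863 occupy positions 7–8 → average rank (7+8)/2 = 7.5.
Method 2 values → pooled ranks: 461→4, 461→4, 324→1.5, 863→7.5, 488→6
Rank sum = 4 + 4 + 1.5 + 7.5 + 6 = 23

23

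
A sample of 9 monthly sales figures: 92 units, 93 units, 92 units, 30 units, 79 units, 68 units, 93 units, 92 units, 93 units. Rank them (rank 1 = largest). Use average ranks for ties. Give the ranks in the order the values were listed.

5, 2, 5, 9, 7, 8, 2, 5, 2

Sorted (descending): 93, 93, 93, 92, 92, 92, 79, 68, 30
The 3 values of 93 occupy positions 1–3 → average rank 2.
The 3 values of 92 occupy positions 4–6 → average rank 5.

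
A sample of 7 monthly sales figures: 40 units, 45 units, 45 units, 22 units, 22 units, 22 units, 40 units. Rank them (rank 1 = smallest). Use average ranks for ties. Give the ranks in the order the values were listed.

Sorted (ascending): 22, 22, 22, 40, 40, 45, 45
The 3 values of 22 occupy positions 1–3 → average rank 2.
The 2 values of 40 occupy positions 4–5 → average rank (4+5)/2 = 4.5.
The 2 values of 45 occupy positions 6–7 → average rank (6+7)/2 = 6.5.

4.5, 6.5, 6.5, 2, 2, 2, 4.5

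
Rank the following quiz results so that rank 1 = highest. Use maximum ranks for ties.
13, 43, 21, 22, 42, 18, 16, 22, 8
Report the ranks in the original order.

Sorted (descending): 43, 42, 22, 22, 21, 18, 16, 13, 8
The 2 values of 22 occupy positions 3–4 → each gets rank 4.

8, 1, 5, 4, 2, 6, 7, 4, 9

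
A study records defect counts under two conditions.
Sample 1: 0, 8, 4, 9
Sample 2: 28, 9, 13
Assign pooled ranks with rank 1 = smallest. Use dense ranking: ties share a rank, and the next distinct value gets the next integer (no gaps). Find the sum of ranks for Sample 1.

Sorted (ascending): 0, 4, 8, 9, 9, 13, 28
The 2 values of 9 share dense rank 4.
Remaining distinct values take the next consecutive integers.
Sample 1 values → pooled ranks: 0→1, 8→3, 4→2, 9→4
Rank sum = 1 + 3 + 2 + 4 = 10

10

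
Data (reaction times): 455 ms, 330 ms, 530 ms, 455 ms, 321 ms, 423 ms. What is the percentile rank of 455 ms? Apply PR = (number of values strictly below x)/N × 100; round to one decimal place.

N = 6.
Strictly below 455: 3. Equal to 455: 2.
PR = 3/6 × 100 = 50.0

50.0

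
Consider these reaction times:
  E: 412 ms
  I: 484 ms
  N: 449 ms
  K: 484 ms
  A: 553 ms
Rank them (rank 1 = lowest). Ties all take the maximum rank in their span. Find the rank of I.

4

Sorted (ascending): 412, 449, 484, 484, 553
The 2 values of 484 occupy positions 3–4 → each gets rank 4.
I has value 484 ms → rank 4.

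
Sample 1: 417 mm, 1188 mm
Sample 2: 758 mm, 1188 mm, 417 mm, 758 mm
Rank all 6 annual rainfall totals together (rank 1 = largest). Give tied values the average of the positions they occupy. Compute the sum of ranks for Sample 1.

7

Sorted (descending): 1188, 1188, 758, 758, 417, 417
The 2 values of 1188 occupy positions 1–2 → average rank (1+2)/2 = 1.5.
The 2 values of 758 occupy positions 3–4 → average rank (3+4)/2 = 3.5.
The 2 values of 417 occupy positions 5–6 → average rank (5+6)/2 = 5.5.
Sample 1 values → pooled ranks: 417→5.5, 1188→1.5
Rank sum = 5.5 + 1.5 = 7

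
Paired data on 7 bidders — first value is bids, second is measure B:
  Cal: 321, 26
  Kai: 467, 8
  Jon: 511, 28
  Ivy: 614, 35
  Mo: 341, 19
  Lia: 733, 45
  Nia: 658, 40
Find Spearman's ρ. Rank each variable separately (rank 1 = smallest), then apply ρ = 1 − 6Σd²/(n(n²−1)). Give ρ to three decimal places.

0.857

Ranks of variable 1: 1, 3, 4, 5, 2, 7, 6
Ranks of variable 2: 3, 1, 4, 5, 2, 7, 6
d = r₁ − r₂: -2, 2, 0, 0, 0, 0, 0
d²: 4, 4, 0, 0, 0, 0, 0; Σd² = 8
ρ = 1 − 6·8/(7·48) = 1 − 48/336 = 0.857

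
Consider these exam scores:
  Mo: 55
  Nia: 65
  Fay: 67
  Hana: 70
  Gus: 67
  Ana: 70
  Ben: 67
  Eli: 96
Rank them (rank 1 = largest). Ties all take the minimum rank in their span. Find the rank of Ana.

Sorted (descending): 96, 70, 70, 67, 67, 67, 65, 55
The 2 values of 70 occupy positions 2–3 → each gets rank 2.
The 3 values of 67 occupy positions 4–6 → each gets rank 4.
Ana has value 70 → rank 2.

2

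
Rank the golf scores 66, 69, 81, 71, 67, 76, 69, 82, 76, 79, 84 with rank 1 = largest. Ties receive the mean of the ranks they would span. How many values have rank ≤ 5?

4

Sorted (descending): 84, 82, 81, 79, 76, 76, 71, 69, 69, 67, 66
The 2 values of 76 occupy positions 5–6 → average rank (5+6)/2 = 5.5.
The 2 values of 69 occupy positions 8–9 → average rank (8+9)/2 = 8.5.
Ranks ≤ 5: {1, 2, 3, 4} → 4 values.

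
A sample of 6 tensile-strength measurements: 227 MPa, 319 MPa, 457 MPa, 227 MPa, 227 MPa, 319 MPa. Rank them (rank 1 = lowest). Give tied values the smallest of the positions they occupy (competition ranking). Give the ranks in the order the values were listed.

Sorted (ascending): 227, 227, 227, 319, 319, 457
The 3 values of 227 occupy positions 1–3 → each gets rank 1.
The 2 values of 319 occupy positions 4–5 → each gets rank 4.

1, 4, 6, 1, 1, 4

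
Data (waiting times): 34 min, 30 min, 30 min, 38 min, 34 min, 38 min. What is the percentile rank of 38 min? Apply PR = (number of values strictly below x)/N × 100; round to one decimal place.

N = 6.
Strictly below 38: 4. Equal to 38: 2.
PR = 4/6 × 100 = 66.7

66.7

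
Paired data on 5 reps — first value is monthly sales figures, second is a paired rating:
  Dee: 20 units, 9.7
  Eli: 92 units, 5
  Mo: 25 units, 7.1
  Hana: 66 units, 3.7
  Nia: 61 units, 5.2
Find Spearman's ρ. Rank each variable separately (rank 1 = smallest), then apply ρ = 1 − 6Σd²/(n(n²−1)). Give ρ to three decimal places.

-0.900

Ranks of variable 1: 1, 5, 2, 4, 3
Ranks of variable 2: 5, 2, 4, 1, 3
d = r₁ − r₂: -4, 3, -2, 3, 0
d²: 16, 9, 4, 9, 0; Σd² = 38
ρ = 1 − 6·38/(5·24) = 1 − 228/120 = -0.900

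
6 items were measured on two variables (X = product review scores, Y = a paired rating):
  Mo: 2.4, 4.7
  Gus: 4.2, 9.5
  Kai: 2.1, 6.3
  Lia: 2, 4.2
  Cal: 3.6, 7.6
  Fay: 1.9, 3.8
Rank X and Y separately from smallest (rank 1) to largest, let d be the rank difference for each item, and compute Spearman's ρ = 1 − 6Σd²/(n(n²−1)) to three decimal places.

Ranks of variable 1: 4, 6, 3, 2, 5, 1
Ranks of variable 2: 3, 6, 4, 2, 5, 1
d = r₁ − r₂: 1, 0, -1, 0, 0, 0
d²: 1, 0, 1, 0, 0, 0; Σd² = 2
ρ = 1 − 6·2/(6·35) = 1 − 12/210 = 0.943

0.943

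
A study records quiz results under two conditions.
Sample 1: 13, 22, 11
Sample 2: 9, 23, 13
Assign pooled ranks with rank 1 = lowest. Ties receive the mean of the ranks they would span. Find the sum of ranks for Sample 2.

10.5

Sorted (ascending): 9, 11, 13, 13, 22, 23
The 2 values of 13 occupy positions 3–4 → average rank (3+4)/2 = 3.5.
Sample 2 values → pooled ranks: 9→1, 23→6, 13→3.5
Rank sum = 1 + 6 + 3.5 = 10.5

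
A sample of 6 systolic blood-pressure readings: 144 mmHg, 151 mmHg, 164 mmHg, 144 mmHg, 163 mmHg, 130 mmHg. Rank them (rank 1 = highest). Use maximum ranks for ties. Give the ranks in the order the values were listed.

5, 3, 1, 5, 2, 6

Sorted (descending): 164, 163, 151, 144, 144, 130
The 2 values of 144 occupy positions 4–5 → each gets rank 5.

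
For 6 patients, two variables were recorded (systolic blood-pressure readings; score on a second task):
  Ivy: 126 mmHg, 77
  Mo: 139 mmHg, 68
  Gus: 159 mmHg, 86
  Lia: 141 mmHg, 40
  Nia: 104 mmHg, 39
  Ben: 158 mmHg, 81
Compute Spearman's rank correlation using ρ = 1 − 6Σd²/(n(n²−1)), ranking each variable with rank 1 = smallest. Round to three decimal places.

Ranks of variable 1: 2, 3, 6, 4, 1, 5
Ranks of variable 2: 4, 3, 6, 2, 1, 5
d = r₁ − r₂: -2, 0, 0, 2, 0, 0
d²: 4, 0, 0, 4, 0, 0; Σd² = 8
ρ = 1 − 6·8/(6·35) = 1 − 48/210 = 0.771

0.771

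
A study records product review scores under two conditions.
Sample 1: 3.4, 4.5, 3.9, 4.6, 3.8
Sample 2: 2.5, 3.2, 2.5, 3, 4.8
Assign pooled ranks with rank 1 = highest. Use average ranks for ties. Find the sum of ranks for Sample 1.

20

Sorted (descending): 4.8, 4.6, 4.5, 3.9, 3.8, 3.4, 3.2, 3, 2.5, 2.5
The 2 values of 2.5 occupy positions 9–10 → average rank (9+10)/2 = 9.5.
Sample 1 values → pooled ranks: 3.4→6, 4.5→3, 3.9→4, 4.6→2, 3.8→5
Rank sum = 6 + 3 + 4 + 2 + 5 = 20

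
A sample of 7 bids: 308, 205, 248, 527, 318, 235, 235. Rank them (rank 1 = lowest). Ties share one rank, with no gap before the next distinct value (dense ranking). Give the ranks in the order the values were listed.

4, 1, 3, 6, 5, 2, 2

Sorted (ascending): 205, 235, 235, 248, 308, 318, 527
The 2 values of 235 share dense rank 2.
Remaining distinct values take the next consecutive integers.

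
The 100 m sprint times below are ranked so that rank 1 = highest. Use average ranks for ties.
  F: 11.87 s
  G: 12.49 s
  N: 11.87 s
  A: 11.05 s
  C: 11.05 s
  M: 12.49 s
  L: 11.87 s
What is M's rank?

Sorted (descending): 12.49, 12.49, 11.87, 11.87, 11.87, 11.05, 11.05
The 2 values of 12.49 occupy positions 1–2 → average rank (1+2)/2 = 1.5.
The 3 values of 11.87 occupy positions 3–5 → average rank 4.
The 2 values of 11.05 occupy positions 6–7 → average rank (6+7)/2 = 6.5.
M has value 12.49 s → rank 1.5.

1.5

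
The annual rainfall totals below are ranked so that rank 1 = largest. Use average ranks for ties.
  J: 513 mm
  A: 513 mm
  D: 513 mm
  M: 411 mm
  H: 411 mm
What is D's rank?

Sorted (descending): 513, 513, 513, 411, 411
The 3 values of 513 occupy positions 1–3 → average rank 2.
The 2 values of 411 occupy positions 4–5 → average rank (4+5)/2 = 4.5.
D has value 513 mm → rank 2.

2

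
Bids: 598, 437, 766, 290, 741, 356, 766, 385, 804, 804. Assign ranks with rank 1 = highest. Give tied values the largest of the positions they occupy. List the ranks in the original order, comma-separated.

Sorted (descending): 804, 804, 766, 766, 741, 598, 437, 385, 356, 290
The 2 values of 804 occupy positions 1–2 → each gets rank 2.
The 2 values of 766 occupy positions 3–4 → each gets rank 4.

6, 7, 4, 10, 5, 9, 4, 8, 2, 2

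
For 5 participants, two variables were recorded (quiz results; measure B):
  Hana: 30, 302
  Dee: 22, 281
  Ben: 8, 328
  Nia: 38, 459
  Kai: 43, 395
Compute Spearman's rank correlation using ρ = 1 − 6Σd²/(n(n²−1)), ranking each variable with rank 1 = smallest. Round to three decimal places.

0.600

Ranks of variable 1: 3, 2, 1, 4, 5
Ranks of variable 2: 2, 1, 3, 5, 4
d = r₁ − r₂: 1, 1, -2, -1, 1
d²: 1, 1, 4, 1, 1; Σd² = 8
ρ = 1 − 6·8/(5·24) = 1 − 48/120 = 0.600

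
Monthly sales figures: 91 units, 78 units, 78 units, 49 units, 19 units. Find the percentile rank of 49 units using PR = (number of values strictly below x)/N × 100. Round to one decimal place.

20.0

N = 5.
Strictly below 49: 1. Equal to 49: 1.
PR = 1/5 × 100 = 20.0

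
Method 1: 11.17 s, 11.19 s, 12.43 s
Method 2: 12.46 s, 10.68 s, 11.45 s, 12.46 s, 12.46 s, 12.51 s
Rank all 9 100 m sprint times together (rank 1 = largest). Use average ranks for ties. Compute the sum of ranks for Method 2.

25

Sorted (descending): 12.51, 12.46, 12.46, 12.46, 12.43, 11.45, 11.19, 11.17, 10.68
The 3 values of 12.46 occupy positions 2–4 → average rank 3.
Method 2 values → pooled ranks: 12.46→3, 10.68→9, 11.45→6, 12.46→3, 12.46→3, 12.51→1
Rank sum = 3 + 9 + 6 + 3 + 3 + 1 = 25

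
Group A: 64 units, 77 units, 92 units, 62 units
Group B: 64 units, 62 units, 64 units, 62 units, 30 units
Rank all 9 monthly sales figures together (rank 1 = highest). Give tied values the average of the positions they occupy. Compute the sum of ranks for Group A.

Sorted (descending): 92, 77, 64, 64, 64, 62, 62, 62, 30
The 3 values of 64 occupy positions 3–5 → average rank 4.
The 3 values of 62 occupy positions 6–8 → average rank 7.
Group A values → pooled ranks: 64→4, 77→2, 92→1, 62→7
Rank sum = 4 + 2 + 1 + 7 = 14

14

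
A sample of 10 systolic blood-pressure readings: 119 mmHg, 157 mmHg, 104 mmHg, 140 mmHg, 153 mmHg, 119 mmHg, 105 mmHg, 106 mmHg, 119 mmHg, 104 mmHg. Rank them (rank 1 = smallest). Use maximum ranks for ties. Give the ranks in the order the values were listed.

Sorted (ascending): 104, 104, 105, 106, 119, 119, 119, 140, 153, 157
The 2 values of 104 occupy positions 1–2 → each gets rank 2.
The 3 values of 119 occupy positions 5–7 → each gets rank 7.

7, 10, 2, 8, 9, 7, 3, 4, 7, 2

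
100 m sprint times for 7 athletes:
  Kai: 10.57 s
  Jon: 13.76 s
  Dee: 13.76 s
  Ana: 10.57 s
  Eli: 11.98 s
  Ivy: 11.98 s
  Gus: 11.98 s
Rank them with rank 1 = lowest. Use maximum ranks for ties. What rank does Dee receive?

7

Sorted (ascending): 10.57, 10.57, 11.98, 11.98, 11.98, 13.76, 13.76
The 2 values of 10.57 occupy positions 1–2 → each gets rank 2.
The 3 values of 11.98 occupy positions 3–5 → each gets rank 5.
The 2 values of 13.76 occupy positions 6–7 → each gets rank 7.
Dee has value 13.76 s → rank 7.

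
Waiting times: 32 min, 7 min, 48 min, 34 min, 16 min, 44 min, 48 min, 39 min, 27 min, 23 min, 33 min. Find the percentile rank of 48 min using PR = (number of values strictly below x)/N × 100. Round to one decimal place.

81.8

N = 11.
Strictly below 48: 9. Equal to 48: 2.
PR = 9/11 × 100 = 81.8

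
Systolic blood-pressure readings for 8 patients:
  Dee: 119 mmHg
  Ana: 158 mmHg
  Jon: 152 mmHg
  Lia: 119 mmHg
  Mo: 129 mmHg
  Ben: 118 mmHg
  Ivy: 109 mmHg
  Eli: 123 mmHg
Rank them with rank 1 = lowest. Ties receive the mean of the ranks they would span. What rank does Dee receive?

3.5

Sorted (ascending): 109, 118, 119, 119, 123, 129, 152, 158
The 2 values of 119 occupy positions 3–4 → average rank (3+4)/2 = 3.5.
Dee has value 119 mmHg → rank 3.5.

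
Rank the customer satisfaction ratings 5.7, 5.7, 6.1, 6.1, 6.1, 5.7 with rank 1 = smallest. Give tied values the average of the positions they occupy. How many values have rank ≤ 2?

3

Sorted (ascending): 5.7, 5.7, 5.7, 6.1, 6.1, 6.1
The 3 values of 5.7 occupy positions 1–3 → average rank 2.
The 3 values of 6.1 occupy positions 4–6 → average rank 5.
Ranks ≤ 2: {2, 2, 2} → 3 values.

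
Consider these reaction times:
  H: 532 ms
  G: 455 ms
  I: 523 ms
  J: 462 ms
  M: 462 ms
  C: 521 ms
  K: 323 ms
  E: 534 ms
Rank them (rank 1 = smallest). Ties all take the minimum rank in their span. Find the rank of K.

Sorted (ascending): 323, 455, 462, 462, 521, 523, 532, 534
The 2 values of 462 occupy positions 3–4 → each gets rank 3.
K has value 323 ms → rank 1.

1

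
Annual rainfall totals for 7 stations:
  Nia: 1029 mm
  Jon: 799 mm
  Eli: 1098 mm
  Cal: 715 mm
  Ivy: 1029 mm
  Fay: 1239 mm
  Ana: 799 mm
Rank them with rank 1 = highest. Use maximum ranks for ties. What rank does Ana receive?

Sorted (descending): 1239, 1098, 1029, 1029, 799, 799, 715
The 2 values of 1029 occupy positions 3–4 → each gets rank 4.
The 2 values of 799 occupy positions 5–6 → each gets rank 6.
Ana has value 799 mm → rank 6.

6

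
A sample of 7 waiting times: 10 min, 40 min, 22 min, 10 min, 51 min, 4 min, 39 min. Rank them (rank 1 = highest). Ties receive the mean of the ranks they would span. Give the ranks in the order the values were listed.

Sorted (descending): 51, 40, 39, 22, 10, 10, 4
The 2 values of 10 occupy positions 5–6 → average rank (5+6)/2 = 5.5.

5.5, 2, 4, 5.5, 1, 7, 3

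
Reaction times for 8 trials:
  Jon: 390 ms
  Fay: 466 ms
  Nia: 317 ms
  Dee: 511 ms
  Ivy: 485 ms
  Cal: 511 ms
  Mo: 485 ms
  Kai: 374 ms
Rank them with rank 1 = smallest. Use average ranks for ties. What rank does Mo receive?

Sorted (ascending): 317, 374, 390, 466, 485, 485, 511, 511
The 2 values of 485 occupy positions 5–6 → average rank (5+6)/2 = 5.5.
The 2 values of 511 occupy positions 7–8 → average rank (7+8)/2 = 7.5.
Mo has value 485 ms → rank 5.5.

5.5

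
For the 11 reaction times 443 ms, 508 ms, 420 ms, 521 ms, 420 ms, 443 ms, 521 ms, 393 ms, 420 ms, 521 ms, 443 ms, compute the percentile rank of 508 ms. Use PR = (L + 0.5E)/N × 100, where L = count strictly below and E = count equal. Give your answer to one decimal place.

N = 11.
Strictly below 508: 7. Equal to 508: 1.
PR = (7 + 0.5·1)/11 × 100 = 68.2

68.2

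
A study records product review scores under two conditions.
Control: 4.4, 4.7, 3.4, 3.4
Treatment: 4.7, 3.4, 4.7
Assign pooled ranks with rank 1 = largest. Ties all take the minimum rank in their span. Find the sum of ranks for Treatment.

7

Sorted (descending): 4.7, 4.7, 4.7, 4.4, 3.4, 3.4, 3.4
The 3 values of 4.7 occupy positions 1–3 → each gets rank 1.
The 3 values of 3.4 occupy positions 5–7 → each gets rank 5.
Treatment values → pooled ranks: 4.7→1, 3.4→5, 4.7→1
Rank sum = 1 + 5 + 1 = 7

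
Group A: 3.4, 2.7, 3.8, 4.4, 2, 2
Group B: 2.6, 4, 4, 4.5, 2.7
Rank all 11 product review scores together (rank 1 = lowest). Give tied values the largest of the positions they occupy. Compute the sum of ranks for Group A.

32

Sorted (ascending): 2, 2, 2.6, 2.7, 2.7, 3.4, 3.8, 4, 4, 4.4, 4.5
The 2 values of 2 occupy positions 1–2 → each gets rank 2.
The 2 values of 2.7 occupy positions 4–5 → each gets rank 5.
The 2 values of 4 occupy positions 8–9 → each gets rank 9.
Group A values → pooled ranks: 3.4→6, 2.7→5, 3.8→7, 4.4→10, 2→2, 2→2
Rank sum = 6 + 5 + 7 + 10 + 2 + 2 = 32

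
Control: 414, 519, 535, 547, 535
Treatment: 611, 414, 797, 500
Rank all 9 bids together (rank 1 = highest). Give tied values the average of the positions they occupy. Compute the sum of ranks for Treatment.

18.5

Sorted (descending): 797, 611, 547, 535, 535, 519, 500, 414, 414
The 2 values of 535 occupy positions 4–5 → average rank (4+5)/2 = 4.5.
The 2 values of 414 occupy positions 8–9 → average rank (8+9)/2 = 8.5.
Treatment values → pooled ranks: 611→2, 414→8.5, 797→1, 500→7
Rank sum = 2 + 8.5 + 1 + 7 = 18.5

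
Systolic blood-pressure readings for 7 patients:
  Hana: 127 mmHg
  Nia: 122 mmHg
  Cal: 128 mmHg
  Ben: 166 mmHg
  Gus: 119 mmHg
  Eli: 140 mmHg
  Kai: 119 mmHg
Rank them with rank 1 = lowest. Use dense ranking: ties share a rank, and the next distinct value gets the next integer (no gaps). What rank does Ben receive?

6

Sorted (ascending): 119, 119, 122, 127, 128, 140, 166
The 2 values of 119 share dense rank 1.
Remaining distinct values take the next consecutive integers.
Ben has value 166 mmHg → rank 6.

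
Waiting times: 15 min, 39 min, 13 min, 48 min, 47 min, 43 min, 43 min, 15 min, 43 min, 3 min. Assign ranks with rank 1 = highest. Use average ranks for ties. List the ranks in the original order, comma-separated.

Sorted (descending): 48, 47, 43, 43, 43, 39, 15, 15, 13, 3
The 3 values of 43 occupy positions 3–5 → average rank 4.
The 2 values of 15 occupy positions 7–8 → average rank (7+8)/2 = 7.5.

7.5, 6, 9, 1, 2, 4, 4, 7.5, 4, 10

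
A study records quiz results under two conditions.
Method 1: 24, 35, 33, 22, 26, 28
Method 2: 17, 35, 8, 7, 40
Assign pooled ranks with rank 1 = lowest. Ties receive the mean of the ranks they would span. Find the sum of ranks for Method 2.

26.5

Sorted (ascending): 7, 8, 17, 22, 24, 26, 28, 33, 35, 35, 40
The 2 values of 35 occupy positions 9–10 → average rank (9+10)/2 = 9.5.
Method 2 values → pooled ranks: 17→3, 35→9.5, 8→2, 7→1, 40→11
Rank sum = 3 + 9.5 + 2 + 1 + 11 = 26.5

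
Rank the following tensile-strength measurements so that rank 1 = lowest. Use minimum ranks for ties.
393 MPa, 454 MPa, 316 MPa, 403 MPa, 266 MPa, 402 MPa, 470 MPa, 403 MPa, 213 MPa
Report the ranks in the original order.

4, 8, 3, 6, 2, 5, 9, 6, 1

Sorted (ascending): 213, 266, 316, 393, 402, 403, 403, 454, 470
The 2 values of 403 occupy positions 6–7 → each gets rank 6.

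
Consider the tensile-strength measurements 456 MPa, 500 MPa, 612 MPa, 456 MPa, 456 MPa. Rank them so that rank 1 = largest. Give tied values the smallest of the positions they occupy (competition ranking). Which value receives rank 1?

612

Sorted (descending): 612, 500, 456, 456, 456
The 3 values of 456 occupy positions 3–5 → each gets rank 3.
Rank 1 → value 612.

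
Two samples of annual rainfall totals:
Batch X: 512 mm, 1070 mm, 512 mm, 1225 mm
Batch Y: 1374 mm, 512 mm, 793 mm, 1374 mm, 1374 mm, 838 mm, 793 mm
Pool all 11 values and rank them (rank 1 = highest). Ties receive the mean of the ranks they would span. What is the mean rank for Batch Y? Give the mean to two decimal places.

5.29

Sorted (descending): 1374, 1374, 1374, 1225, 1070, 838, 793, 793, 512, 512, 512
The 3 values of 1374 occupy positions 1–3 → average rank 2.
The 2 values of 793 occupy positions 7–8 → average rank (7+8)/2 = 7.5.
The 3 values of 512 occupy positions 9–11 → average rank 10.
Batch Y values → pooled ranks: 1374→2, 512→10, 793→7.5, 1374→2, 1374→2, 838→6, 793→7.5
Mean rank = (2 + 10 + 7.5 + 2 + 2 + 6 + 7.5) / 7 = 5.29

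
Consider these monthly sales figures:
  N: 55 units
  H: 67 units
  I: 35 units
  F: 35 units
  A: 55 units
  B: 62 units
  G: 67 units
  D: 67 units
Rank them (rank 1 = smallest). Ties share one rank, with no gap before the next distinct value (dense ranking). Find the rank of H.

Sorted (ascending): 35, 35, 55, 55, 62, 67, 67, 67
The 2 values of 35 share dense rank 1.
The 2 values of 55 share dense rank 2.
The 3 values of 67 share dense rank 4.
Remaining distinct values take the next consecutive integers.
H has value 67 units → rank 4.

4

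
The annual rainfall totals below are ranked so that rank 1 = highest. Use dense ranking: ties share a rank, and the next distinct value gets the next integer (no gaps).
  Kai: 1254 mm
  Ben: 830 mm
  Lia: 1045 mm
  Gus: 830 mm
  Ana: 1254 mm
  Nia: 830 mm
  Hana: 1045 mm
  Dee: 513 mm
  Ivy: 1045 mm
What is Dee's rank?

4

Sorted (descending): 1254, 1254, 1045, 1045, 1045, 830, 830, 830, 513
The 2 values of 1254 share dense rank 1.
The 3 values of 1045 share dense rank 2.
The 3 values of 830 share dense rank 3.
Remaining distinct values take the next consecutive integers.
Dee has value 513 mm → rank 4.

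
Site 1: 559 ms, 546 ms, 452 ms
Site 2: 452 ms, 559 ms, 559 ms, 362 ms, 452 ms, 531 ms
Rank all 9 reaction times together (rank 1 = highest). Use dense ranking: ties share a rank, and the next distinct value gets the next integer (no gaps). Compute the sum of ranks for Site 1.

7

Sorted (descending): 559, 559, 559, 546, 531, 452, 452, 452, 362
The 3 values of 559 share dense rank 1.
The 3 values of 452 share dense rank 4.
Remaining distinct values take the next consecutive integers.
Site 1 values → pooled ranks: 559→1, 546→2, 452→4
Rank sum = 1 + 2 + 4 = 7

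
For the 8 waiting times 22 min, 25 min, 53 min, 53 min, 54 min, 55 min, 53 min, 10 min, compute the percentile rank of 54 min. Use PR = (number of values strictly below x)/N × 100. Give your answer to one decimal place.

N = 8.
Strictly below 54: 6. Equal to 54: 1.
PR = 6/8 × 100 = 75.0

75.0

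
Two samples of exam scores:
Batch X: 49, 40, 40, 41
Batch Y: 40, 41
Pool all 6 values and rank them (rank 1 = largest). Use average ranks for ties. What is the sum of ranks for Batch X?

Sorted (descending): 49, 41, 41, 40, 40, 40
The 2 values of 41 occupy positions 2–3 → average rank (2+3)/2 = 2.5.
The 3 values of 40 occupy positions 4–6 → average rank 5.
Batch X values → pooled ranks: 49→1, 40→5, 40→5, 41→2.5
Rank sum = 1 + 5 + 5 + 2.5 = 13.5

13.5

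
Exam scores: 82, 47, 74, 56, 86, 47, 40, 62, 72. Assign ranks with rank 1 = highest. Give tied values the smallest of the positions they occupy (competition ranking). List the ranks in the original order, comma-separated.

2, 7, 3, 6, 1, 7, 9, 5, 4

Sorted (descending): 86, 82, 74, 72, 62, 56, 47, 47, 40
The 2 values of 47 occupy positions 7–8 → each gets rank 7.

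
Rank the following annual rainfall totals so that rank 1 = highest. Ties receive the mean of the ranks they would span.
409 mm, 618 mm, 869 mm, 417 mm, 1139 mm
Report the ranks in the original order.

Sorted (descending): 1139, 869, 618, 417, 409
No ties — each value takes its position as its rank.

5, 3, 2, 4, 1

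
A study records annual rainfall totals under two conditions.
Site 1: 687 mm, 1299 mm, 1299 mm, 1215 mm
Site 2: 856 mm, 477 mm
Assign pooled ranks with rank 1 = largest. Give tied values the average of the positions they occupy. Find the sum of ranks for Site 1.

11

Sorted (descending): 1299, 1299, 1215, 856, 687, 477
The 2 values of 1299 occupy positions 1–2 → average rank (1+2)/2 = 1.5.
Site 1 values → pooled ranks: 687→5, 1299→1.5, 1299→1.5, 1215→3
Rank sum = 5 + 1.5 + 1.5 + 3 = 11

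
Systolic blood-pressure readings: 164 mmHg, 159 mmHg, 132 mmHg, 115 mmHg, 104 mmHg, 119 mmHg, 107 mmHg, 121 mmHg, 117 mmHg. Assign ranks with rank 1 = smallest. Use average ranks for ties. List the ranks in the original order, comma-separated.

9, 8, 7, 3, 1, 5, 2, 6, 4

Sorted (ascending): 104, 107, 115, 117, 119, 121, 132, 159, 164
No ties — each value takes its position as its rank.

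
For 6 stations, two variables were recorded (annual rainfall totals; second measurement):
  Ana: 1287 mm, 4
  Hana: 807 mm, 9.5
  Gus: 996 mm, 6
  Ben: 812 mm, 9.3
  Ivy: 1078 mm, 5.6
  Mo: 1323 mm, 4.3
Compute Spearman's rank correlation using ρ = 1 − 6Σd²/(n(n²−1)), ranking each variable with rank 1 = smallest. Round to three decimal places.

Ranks of variable 1: 5, 1, 3, 2, 4, 6
Ranks of variable 2: 1, 6, 4, 5, 3, 2
d = r₁ − r₂: 4, -5, -1, -3, 1, 4
d²: 16, 25, 1, 9, 1, 16; Σd² = 68
ρ = 1 − 6·68/(6·35) = 1 − 408/210 = -0.943

-0.943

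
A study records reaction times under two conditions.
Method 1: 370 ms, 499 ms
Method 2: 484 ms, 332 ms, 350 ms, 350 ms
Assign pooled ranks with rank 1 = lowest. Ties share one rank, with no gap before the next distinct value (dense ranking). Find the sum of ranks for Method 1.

8

Sorted (ascending): 332, 350, 350, 370, 484, 499
The 2 values of 350 share dense rank 2.
Remaining distinct values take the next consecutive integers.
Method 1 values → pooled ranks: 370→3, 499→5
Rank sum = 3 + 5 = 8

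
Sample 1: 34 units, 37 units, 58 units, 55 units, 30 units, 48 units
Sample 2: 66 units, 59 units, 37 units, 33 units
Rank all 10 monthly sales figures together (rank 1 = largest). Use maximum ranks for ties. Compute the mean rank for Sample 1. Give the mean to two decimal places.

Sorted (descending): 66, 59, 58, 55, 48, 37, 37, 34, 33, 30
The 2 values of 37 occupy positions 6–7 → each gets rank 7.
Sample 1 values → pooled ranks: 34→8, 37→7, 58→3, 55→4, 30→10, 48→5
Mean rank = (8 + 7 + 3 + 4 + 10 + 5) / 6 = 6.17

6.17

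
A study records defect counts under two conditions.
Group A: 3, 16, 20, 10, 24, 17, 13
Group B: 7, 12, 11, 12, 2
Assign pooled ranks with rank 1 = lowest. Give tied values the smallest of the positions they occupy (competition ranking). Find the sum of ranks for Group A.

Sorted (ascending): 2, 3, 7, 10, 11, 12, 12, 13, 16, 17, 20, 24
The 2 values of 12 occupy positions 6–7 → each gets rank 6.
Group A values → pooled ranks: 3→2, 16→9, 20→11, 10→4, 24→12, 17→10, 13→8
Rank sum = 2 + 9 + 11 + 4 + 12 + 10 + 8 = 56

56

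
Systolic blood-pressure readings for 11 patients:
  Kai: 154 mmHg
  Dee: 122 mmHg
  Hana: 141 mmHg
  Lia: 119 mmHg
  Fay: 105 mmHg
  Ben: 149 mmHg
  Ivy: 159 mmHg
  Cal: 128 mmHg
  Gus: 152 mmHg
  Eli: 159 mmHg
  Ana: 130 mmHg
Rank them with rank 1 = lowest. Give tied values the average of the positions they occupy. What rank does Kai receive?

Sorted (ascending): 105, 119, 122, 128, 130, 141, 149, 152, 154, 159, 159
The 2 values of 159 occupy positions 10–11 → average rank (10+11)/2 = 10.5.
Kai has value 154 mmHg → rank 9.

9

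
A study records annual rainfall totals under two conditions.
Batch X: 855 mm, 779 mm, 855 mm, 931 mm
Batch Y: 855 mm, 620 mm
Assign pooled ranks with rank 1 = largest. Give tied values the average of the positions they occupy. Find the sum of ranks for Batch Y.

Sorted (descending): 931, 855, 855, 855, 779, 620
The 3 values of 855 occupy positions 2–4 → average rank 3.
Batch Y values → pooled ranks: 855→3, 620→6
Rank sum = 3 + 6 = 9

9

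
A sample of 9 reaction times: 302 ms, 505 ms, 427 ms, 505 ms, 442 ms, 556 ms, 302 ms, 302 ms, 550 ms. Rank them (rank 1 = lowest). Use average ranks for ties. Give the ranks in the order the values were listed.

2, 6.5, 4, 6.5, 5, 9, 2, 2, 8

Sorted (ascending): 302, 302, 302, 427, 442, 505, 505, 550, 556
The 3 values of 302 occupy positions 1–3 → average rank 2.
The 2 values of 505 occupy positions 6–7 → average rank (6+7)/2 = 6.5.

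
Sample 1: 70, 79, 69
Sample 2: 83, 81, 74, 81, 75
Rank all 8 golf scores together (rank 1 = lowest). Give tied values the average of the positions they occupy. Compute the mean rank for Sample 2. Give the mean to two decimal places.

5.60

Sorted (ascending): 69, 70, 74, 75, 79, 81, 81, 83
The 2 values of 81 occupy positions 6–7 → average rank (6+7)/2 = 6.5.
Sample 2 values → pooled ranks: 83→8, 81→6.5, 74→3, 81→6.5, 75→4
Mean rank = (8 + 6.5 + 3 + 6.5 + 4) / 5 = 5.60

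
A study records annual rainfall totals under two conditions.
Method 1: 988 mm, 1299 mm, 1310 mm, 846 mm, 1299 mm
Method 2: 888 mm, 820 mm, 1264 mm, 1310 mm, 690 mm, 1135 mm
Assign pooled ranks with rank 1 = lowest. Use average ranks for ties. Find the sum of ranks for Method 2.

Sorted (ascending): 690, 820, 846, 888, 988, 1135, 1264, 1299, 1299, 1310, 1310
The 2 values of 1299 occupy positions 8–9 → average rank (8+9)/2 = 8.5.
The 2 values of 1310 occupy positions 10–11 → average rank (10+11)/2 = 10.5.
Method 2 values → pooled ranks: 888→4, 820→2, 1264→7, 1310→10.5, 690→1, 1135→6
Rank sum = 4 + 2 + 7 + 10.5 + 1 + 6 = 30.5

30.5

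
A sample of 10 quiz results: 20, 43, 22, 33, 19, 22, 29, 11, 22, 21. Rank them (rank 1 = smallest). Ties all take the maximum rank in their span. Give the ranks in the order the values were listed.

3, 10, 7, 9, 2, 7, 8, 1, 7, 4

Sorted (ascending): 11, 19, 20, 21, 22, 22, 22, 29, 33, 43
The 3 values of 22 occupy positions 5–7 → each gets rank 7.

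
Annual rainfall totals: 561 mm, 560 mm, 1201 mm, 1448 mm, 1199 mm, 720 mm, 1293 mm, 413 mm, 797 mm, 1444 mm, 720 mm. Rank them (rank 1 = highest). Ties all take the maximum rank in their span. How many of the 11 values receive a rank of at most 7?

6

Sorted (descending): 1448, 1444, 1293, 1201, 1199, 797, 720, 720, 561, 560, 413
The 2 values of 720 occupy positions 7–8 → each gets rank 8.
Ranks ≤ 7: {1, 2, 3, 4, 5, 6} → 6 values.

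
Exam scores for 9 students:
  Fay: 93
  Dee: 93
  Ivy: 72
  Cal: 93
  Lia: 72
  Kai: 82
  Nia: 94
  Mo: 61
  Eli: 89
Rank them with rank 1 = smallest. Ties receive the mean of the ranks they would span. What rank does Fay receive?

7

Sorted (ascending): 61, 72, 72, 82, 89, 93, 93, 93, 94
The 2 values of 72 occupy positions 2–3 → average rank (2+3)/2 = 2.5.
The 3 values of 93 occupy positions 6–8 → average rank 7.
Fay has value 93 → rank 7.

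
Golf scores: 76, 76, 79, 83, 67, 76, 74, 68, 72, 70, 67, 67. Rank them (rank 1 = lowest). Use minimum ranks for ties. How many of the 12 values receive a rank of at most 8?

10

Sorted (ascending): 67, 67, 67, 68, 70, 72, 74, 76, 76, 76, 79, 83
The 3 values of 67 occupy positions 1–3 → each gets rank 1.
The 3 values of 76 occupy positions 8–10 → each gets rank 8.
Ranks ≤ 8: {1, 1, 1, 4, 5, 6, 7, 8, 8, 8} → 10 values.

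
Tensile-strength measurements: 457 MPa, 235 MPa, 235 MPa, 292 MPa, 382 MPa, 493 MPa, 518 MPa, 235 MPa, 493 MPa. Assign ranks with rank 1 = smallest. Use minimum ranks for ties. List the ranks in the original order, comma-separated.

6, 1, 1, 4, 5, 7, 9, 1, 7

Sorted (ascending): 235, 235, 235, 292, 382, 457, 493, 493, 518
The 3 values of 235 occupy positions 1–3 → each gets rank 1.
The 2 values of 493 occupy positions 7–8 → each gets rank 7.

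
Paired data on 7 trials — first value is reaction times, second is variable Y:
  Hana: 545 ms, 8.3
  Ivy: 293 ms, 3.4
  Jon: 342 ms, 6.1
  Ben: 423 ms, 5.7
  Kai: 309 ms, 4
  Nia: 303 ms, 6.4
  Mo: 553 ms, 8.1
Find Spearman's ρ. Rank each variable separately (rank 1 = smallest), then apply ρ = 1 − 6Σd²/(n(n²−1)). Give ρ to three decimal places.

0.714

Ranks of variable 1: 6, 1, 4, 5, 3, 2, 7
Ranks of variable 2: 7, 1, 4, 3, 2, 5, 6
d = r₁ − r₂: -1, 0, 0, 2, 1, -3, 1
d²: 1, 0, 0, 4, 1, 9, 1; Σd² = 16
ρ = 1 − 6·16/(7·48) = 1 − 96/336 = 0.714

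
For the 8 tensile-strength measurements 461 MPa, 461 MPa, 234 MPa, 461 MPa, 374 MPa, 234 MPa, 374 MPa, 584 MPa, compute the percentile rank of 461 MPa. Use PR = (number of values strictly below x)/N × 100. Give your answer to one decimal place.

50.0

N = 8.
Strictly below 461: 4. Equal to 461: 3.
PR = 4/8 × 100 = 50.0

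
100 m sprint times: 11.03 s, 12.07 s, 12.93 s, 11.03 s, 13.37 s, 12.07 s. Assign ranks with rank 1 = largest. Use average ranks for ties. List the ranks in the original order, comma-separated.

Sorted (descending): 13.37, 12.93, 12.07, 12.07, 11.03, 11.03
The 2 values of 12.07 occupy positions 3–4 → average rank (3+4)/2 = 3.5.
The 2 values of 11.03 occupy positions 5–6 → average rank (5+6)/2 = 5.5.

5.5, 3.5, 2, 5.5, 1, 3.5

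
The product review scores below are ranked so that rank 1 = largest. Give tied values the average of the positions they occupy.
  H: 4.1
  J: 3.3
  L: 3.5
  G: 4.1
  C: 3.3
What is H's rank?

Sorted (descending): 4.1, 4.1, 3.5, 3.3, 3.3
The 2 values of 4.1 occupy positions 1–2 → average rank (1+2)/2 = 1.5.
The 2 values of 3.3 occupy positions 4–5 → average rank (4+5)/2 = 4.5.
H has value 4.1 → rank 1.5.

1.5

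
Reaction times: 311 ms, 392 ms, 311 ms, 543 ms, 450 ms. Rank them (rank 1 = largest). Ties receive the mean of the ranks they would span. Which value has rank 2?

Sorted (descending): 543, 450, 392, 311, 311
The 2 values of 311 occupy positions 4–5 → average rank (4+5)/2 = 4.5.
Rank 2 → value 450.

450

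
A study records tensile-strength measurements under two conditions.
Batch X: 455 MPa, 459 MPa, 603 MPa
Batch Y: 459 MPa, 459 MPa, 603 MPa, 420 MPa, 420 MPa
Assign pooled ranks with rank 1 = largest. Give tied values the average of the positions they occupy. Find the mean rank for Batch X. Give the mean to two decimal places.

3.83

Sorted (descending): 603, 603, 459, 459, 459, 455, 420, 420
The 2 values of 603 occupy positions 1–2 → average rank (1+2)/2 = 1.5.
The 3 values of 459 occupy positions 3–5 → average rank 4.
The 2 values of 420 occupy positions 7–8 → average rank (7+8)/2 = 7.5.
Batch X values → pooled ranks: 455→6, 459→4, 603→1.5
Mean rank = (6 + 4 + 1.5) / 3 = 3.83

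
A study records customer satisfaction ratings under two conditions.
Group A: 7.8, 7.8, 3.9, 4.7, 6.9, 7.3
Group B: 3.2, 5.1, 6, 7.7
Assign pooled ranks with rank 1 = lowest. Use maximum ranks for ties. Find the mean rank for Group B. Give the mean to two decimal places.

Sorted (ascending): 3.2, 3.9, 4.7, 5.1, 6, 6.9, 7.3, 7.7, 7.8, 7.8
The 2 values of 7.8 occupy positions 9–10 → each gets rank 10.
Group B values → pooled ranks: 3.2→1, 5.1→4, 6→5, 7.7→8
Mean rank = (1 + 4 + 5 + 8) / 4 = 4.50

4.50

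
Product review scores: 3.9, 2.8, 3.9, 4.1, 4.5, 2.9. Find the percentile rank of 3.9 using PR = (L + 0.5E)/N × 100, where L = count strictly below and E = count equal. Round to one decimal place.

50.0

N = 6.
Strictly below 3.9: 2. Equal to 3.9: 2.
PR = (2 + 0.5·2)/6 × 100 = 50.0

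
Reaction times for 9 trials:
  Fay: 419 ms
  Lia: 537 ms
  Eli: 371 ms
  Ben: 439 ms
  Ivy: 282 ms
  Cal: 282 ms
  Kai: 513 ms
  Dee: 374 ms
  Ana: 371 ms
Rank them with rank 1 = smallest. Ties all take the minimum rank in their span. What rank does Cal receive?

Sorted (ascending): 282, 282, 371, 371, 374, 419, 439, 513, 537
The 2 values of 282 occupy positions 1–2 → each gets rank 1.
The 2 values of 371 occupy positions 3–4 → each gets rank 3.
Cal has value 282 ms → rank 1.

1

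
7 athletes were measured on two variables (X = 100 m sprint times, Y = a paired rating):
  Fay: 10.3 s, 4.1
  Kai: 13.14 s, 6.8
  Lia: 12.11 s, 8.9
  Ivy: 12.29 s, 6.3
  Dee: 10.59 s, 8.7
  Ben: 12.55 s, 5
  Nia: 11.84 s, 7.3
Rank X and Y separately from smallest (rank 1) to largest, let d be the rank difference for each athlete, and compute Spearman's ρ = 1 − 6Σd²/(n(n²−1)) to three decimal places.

-0.036

Ranks of variable 1: 1, 7, 4, 5, 2, 6, 3
Ranks of variable 2: 1, 4, 7, 3, 6, 2, 5
d = r₁ − r₂: 0, 3, -3, 2, -4, 4, -2
d²: 0, 9, 9, 4, 16, 16, 4; Σd² = 58
ρ = 1 − 6·58/(7·48) = 1 − 348/336 = -0.036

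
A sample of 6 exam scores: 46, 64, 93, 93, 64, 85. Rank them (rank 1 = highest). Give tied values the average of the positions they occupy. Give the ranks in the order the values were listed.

6, 4.5, 1.5, 1.5, 4.5, 3

Sorted (descending): 93, 93, 85, 64, 64, 46
The 2 values of 93 occupy positions 1–2 → average rank (1+2)/2 = 1.5.
The 2 values of 64 occupy positions 4–5 → average rank (4+5)/2 = 4.5.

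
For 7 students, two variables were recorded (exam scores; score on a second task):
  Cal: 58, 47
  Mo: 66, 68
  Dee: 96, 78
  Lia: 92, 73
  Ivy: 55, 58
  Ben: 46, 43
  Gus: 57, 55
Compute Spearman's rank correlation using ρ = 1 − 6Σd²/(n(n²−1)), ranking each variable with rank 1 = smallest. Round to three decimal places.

Ranks of variable 1: 4, 5, 7, 6, 2, 1, 3
Ranks of variable 2: 2, 5, 7, 6, 4, 1, 3
d = r₁ − r₂: 2, 0, 0, 0, -2, 0, 0
d²: 4, 0, 0, 0, 4, 0, 0; Σd² = 8
ρ = 1 − 6·8/(7·48) = 1 − 48/336 = 0.857

0.857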